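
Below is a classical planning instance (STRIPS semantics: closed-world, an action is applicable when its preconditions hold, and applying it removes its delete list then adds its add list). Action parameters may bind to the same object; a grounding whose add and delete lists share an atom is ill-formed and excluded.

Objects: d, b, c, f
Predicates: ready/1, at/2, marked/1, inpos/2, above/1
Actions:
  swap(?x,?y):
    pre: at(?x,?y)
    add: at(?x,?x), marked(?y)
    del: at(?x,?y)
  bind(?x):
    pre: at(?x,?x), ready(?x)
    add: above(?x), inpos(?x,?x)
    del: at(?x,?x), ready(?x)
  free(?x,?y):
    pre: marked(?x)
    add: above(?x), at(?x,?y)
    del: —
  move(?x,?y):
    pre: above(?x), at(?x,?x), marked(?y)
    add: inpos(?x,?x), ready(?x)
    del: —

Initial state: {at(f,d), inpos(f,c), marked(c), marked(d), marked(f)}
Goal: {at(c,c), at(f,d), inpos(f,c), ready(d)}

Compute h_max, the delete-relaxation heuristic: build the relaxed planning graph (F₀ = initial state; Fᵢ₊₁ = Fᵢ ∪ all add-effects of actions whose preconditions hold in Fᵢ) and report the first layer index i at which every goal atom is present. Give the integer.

2

F0 = init (5 atoms)
F1 = F0 ∪ {above(c), above(d), above(f), at(c,b), at(c,c), at(c,d), at(c,f), at(d,b), at(d,c), at(d,d), at(d,f), at(f,b), at(f,c), at(f,f)}  (19 atoms)
F2 = F1 ∪ {inpos(c,c), inpos(d,d), inpos(f,f), marked(b), ready(c), ready(d), ready(f)}  (26 atoms)
goal ⊆ F2  ⇒  h_max = 2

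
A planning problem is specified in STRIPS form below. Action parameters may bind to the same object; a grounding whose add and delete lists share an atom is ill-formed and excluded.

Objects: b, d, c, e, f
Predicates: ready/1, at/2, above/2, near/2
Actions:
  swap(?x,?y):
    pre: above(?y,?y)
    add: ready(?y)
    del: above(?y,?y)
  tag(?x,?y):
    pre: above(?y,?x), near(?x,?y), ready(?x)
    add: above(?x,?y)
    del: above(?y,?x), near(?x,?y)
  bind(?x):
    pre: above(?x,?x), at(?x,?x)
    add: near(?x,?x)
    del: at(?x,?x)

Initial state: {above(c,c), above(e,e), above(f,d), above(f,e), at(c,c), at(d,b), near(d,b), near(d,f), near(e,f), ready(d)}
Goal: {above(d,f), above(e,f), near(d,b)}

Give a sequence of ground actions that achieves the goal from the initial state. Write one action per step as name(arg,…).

1. swap(b,e)  →  {above(c,c), above(f,d), above(f,e), at(c,c), at(d,b), near(d,b), near(d,f), near(e,f), ready(d), ready(e)}
2. tag(d,f)  →  {above(c,c), above(d,f), above(f,e), at(c,c), at(d,b), near(d,b), near(e,f), ready(d), ready(e)}
3. tag(e,f)  →  {above(c,c), above(d,f), above(e,f), at(c,c), at(d,b), near(d,b), ready(d), ready(e)}

swap(b,e); tag(d,f); tag(e,f)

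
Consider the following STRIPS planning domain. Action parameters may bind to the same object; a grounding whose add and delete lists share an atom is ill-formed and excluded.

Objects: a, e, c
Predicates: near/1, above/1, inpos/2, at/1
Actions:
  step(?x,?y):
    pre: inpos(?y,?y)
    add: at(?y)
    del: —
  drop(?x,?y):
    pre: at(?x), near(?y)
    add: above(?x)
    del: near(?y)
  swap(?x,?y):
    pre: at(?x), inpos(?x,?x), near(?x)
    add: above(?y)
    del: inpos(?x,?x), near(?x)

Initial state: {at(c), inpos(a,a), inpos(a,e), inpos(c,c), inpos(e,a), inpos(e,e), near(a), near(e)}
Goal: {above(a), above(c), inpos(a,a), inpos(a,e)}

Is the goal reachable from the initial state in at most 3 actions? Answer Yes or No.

1. step(a,a)  →  {at(a), at(c), inpos(a,a), inpos(a,e), inpos(c,c), inpos(e,a), inpos(e,e), near(a), near(e)}
2. drop(a,a)  →  {above(a), at(a), at(c), inpos(a,a), inpos(a,e), inpos(c,c), inpos(e,a), inpos(e,e), near(e)}
3. drop(c,e)  →  {above(a), above(c), at(a), at(c), inpos(a,a), inpos(a,e), inpos(c,c), inpos(e,a), inpos(e,e)}
optimal plan length = 3; 3 ≤ 3

Yes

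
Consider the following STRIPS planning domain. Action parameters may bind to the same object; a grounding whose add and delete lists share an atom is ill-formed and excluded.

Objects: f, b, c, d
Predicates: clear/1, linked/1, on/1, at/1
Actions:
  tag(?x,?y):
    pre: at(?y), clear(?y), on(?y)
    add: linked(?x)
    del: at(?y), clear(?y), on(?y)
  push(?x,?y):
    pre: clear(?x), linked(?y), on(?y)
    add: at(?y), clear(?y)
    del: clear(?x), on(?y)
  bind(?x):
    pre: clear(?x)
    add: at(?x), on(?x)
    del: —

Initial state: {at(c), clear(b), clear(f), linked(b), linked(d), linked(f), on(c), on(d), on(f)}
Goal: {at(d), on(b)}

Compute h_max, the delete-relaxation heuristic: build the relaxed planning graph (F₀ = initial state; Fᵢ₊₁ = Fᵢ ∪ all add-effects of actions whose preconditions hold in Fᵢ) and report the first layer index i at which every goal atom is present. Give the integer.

1

F0 = init (9 atoms)
F1 = F0 ∪ {at(b), at(d), at(f), clear(d), on(b)}  (14 atoms)
goal ⊆ F1  ⇒  h_max = 1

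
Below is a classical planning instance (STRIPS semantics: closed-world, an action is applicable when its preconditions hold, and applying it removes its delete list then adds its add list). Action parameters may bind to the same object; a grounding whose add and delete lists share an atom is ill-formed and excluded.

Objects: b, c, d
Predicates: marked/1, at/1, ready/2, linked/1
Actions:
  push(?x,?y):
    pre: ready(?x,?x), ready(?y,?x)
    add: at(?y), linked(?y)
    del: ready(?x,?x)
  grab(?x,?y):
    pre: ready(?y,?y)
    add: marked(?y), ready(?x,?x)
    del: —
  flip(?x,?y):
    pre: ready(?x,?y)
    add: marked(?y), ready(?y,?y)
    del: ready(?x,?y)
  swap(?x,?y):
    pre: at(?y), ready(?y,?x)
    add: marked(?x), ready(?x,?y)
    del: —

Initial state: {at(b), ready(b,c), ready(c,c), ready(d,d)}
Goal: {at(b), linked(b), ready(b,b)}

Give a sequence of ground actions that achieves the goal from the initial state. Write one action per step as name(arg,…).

1. push(c,b)  →  {at(b), linked(b), ready(b,c), ready(d,d)}
2. grab(b,d)  →  {at(b), linked(b), marked(d), ready(b,b), ready(b,c), ready(d,d)}

push(c,b); grab(b,d)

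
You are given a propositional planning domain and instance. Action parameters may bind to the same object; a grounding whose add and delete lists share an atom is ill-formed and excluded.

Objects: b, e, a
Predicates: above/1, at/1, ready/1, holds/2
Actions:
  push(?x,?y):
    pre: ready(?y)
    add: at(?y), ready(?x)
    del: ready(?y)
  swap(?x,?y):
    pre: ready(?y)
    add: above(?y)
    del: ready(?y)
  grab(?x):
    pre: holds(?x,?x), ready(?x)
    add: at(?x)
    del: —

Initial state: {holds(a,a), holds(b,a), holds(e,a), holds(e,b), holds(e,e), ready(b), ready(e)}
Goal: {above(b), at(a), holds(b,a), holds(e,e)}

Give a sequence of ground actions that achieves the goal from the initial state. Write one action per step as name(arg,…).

push(a,b); push(b,a); swap(b,b)

1. push(a,b)  →  {at(b), holds(a,a), holds(b,a), holds(e,a), holds(e,b), holds(e,e), ready(a), ready(e)}
2. push(b,a)  →  {at(a), at(b), holds(a,a), holds(b,a), holds(e,a), holds(e,b), holds(e,e), ready(b), ready(e)}
3. swap(b,b)  →  {above(b), at(a), at(b), holds(a,a), holds(b,a), holds(e,a), holds(e,b), holds(e,e), ready(e)}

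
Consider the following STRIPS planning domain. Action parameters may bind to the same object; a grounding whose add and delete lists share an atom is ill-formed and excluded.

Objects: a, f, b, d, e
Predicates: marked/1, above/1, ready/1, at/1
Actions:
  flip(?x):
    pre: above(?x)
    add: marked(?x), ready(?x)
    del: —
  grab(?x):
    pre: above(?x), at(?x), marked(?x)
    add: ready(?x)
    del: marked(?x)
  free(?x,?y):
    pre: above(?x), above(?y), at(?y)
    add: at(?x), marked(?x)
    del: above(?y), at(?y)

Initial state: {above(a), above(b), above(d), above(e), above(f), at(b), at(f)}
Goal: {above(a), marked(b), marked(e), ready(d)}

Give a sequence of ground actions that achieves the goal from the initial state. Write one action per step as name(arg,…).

1. flip(b)  →  {above(a), above(b), above(d), above(e), above(f), at(b), at(f), marked(b), ready(b)}
2. flip(d)  →  {above(a), above(b), above(d), above(e), above(f), at(b), at(f), marked(b), marked(d), ready(b), ready(d)}
3. flip(e)  →  {above(a), above(b), above(d), above(e), above(f), at(b), at(f), marked(b), marked(d), marked(e), ready(b), ready(d), ready(e)}

flip(b); flip(d); flip(e)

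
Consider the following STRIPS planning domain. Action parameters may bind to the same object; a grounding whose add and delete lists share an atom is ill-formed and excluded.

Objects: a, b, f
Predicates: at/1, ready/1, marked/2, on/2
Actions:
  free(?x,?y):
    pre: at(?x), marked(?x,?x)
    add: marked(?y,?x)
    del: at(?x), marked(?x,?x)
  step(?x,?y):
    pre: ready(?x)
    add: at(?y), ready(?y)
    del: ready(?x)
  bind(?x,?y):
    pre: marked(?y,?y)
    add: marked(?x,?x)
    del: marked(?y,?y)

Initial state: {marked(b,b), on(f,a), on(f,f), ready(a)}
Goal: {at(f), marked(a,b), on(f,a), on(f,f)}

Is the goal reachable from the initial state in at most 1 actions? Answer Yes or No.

No

1. step(a,b)  →  {at(b), marked(b,b), on(f,a), on(f,f), ready(b)}
2. free(b,a)  →  {marked(a,b), on(f,a), on(f,f), ready(b)}
3. step(b,f)  →  {at(f), marked(a,b), on(f,a), on(f,f), ready(f)}
optimal plan length = 3; 3 > 1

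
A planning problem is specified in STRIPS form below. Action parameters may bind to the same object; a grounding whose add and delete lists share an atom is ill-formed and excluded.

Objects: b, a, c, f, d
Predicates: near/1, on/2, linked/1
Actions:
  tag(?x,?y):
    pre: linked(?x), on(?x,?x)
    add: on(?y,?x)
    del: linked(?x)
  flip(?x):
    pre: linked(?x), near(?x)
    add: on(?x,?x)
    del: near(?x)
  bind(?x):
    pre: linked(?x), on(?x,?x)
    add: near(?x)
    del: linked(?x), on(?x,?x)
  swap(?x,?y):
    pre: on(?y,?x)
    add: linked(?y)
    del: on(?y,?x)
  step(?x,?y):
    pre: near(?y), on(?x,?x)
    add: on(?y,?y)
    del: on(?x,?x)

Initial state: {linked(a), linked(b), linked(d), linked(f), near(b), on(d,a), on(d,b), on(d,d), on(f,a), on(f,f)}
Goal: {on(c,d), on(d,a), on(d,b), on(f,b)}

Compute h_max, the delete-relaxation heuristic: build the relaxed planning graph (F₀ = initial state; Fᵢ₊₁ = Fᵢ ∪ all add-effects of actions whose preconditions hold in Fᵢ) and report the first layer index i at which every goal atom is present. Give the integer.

F0 = init (10 atoms)
F1 = F0 ∪ {near(d), near(f), on(a,d), on(a,f), on(b,b), on(b,d), on(b,f), on(c,d), on(c,f), on(d,f), on(f,d)}  (21 atoms)
F2 = F1 ∪ {linked(c), on(a,b), on(c,b), on(f,b)}  (25 atoms)
goal ⊆ F2  ⇒  h_max = 2

2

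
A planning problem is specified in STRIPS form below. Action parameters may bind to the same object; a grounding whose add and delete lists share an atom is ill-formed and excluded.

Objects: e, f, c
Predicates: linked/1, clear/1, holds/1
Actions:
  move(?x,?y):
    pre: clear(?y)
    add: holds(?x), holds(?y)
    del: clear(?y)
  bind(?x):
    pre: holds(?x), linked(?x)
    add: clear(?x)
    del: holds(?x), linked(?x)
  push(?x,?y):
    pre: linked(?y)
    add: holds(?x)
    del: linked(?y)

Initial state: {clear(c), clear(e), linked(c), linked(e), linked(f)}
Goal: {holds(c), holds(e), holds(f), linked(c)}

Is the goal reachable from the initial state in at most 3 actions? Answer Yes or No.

Yes

1. move(e,e)  →  {clear(c), holds(e), linked(c), linked(e), linked(f)}
2. move(f,c)  →  {holds(c), holds(e), holds(f), linked(c), linked(e), linked(f)}
optimal plan length = 2; 2 ≤ 3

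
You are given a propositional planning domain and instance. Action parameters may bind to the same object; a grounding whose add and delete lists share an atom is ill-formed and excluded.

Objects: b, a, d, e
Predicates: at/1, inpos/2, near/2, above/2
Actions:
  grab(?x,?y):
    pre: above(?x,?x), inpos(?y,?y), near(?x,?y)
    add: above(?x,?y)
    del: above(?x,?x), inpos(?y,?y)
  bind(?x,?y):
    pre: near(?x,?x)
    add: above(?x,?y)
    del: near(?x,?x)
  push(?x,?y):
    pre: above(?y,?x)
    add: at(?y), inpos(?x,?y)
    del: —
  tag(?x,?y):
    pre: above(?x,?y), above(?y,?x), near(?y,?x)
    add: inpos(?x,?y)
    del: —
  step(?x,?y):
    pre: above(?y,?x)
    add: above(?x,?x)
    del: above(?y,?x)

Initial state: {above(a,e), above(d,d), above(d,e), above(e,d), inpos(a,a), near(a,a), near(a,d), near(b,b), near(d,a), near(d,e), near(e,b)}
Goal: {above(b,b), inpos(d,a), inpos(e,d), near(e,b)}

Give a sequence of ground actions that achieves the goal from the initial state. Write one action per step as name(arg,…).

bind(b,b); bind(a,d); push(d,a); push(e,d)

1. bind(b,b)  →  {above(a,e), above(b,b), above(d,d), above(d,e), above(e,d), inpos(a,a), near(a,a), near(a,d), near(d,a), near(d,e), near(e,b)}
2. bind(a,d)  →  {above(a,d), above(a,e), above(b,b), above(d,d), above(d,e), above(e,d), inpos(a,a), near(a,d), near(d,a), near(d,e), near(e,b)}
3. push(d,a)  →  {above(a,d), above(a,e), above(b,b), above(d,d), above(d,e), above(e,d), at(a), inpos(a,a), inpos(d,a), near(a,d), near(d,a), near(d,e), near(e,b)}
4. push(e,d)  →  {above(a,d), above(a,e), above(b,b), above(d,d), above(d,e), above(e,d), at(a), at(d), inpos(a,a), inpos(d,a), inpos(e,d), near(a,d), near(d,a), near(d,e), near(e,b)}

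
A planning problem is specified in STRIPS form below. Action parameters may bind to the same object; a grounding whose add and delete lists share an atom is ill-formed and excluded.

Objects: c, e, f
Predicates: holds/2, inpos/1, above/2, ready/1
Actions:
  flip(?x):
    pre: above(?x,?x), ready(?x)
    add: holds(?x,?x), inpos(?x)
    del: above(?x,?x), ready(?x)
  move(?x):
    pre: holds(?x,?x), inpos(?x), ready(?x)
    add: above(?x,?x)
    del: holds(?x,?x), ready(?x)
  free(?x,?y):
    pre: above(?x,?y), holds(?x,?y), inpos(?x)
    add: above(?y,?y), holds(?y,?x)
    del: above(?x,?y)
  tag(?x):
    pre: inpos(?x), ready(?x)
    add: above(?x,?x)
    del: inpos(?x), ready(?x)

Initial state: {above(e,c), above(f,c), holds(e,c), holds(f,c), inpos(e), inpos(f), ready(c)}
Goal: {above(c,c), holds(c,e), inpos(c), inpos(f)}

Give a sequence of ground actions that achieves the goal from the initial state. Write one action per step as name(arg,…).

1. free(e,c)  →  {above(c,c), above(f,c), holds(c,e), holds(e,c), holds(f,c), inpos(e), inpos(f), ready(c)}
2. flip(c)  →  {above(f,c), holds(c,c), holds(c,e), holds(e,c), holds(f,c), inpos(c), inpos(e), inpos(f)}
3. free(f,c)  →  {above(c,c), holds(c,c), holds(c,e), holds(c,f), holds(e,c), holds(f,c), inpos(c), inpos(e), inpos(f)}

free(e,c); flip(c); free(f,c)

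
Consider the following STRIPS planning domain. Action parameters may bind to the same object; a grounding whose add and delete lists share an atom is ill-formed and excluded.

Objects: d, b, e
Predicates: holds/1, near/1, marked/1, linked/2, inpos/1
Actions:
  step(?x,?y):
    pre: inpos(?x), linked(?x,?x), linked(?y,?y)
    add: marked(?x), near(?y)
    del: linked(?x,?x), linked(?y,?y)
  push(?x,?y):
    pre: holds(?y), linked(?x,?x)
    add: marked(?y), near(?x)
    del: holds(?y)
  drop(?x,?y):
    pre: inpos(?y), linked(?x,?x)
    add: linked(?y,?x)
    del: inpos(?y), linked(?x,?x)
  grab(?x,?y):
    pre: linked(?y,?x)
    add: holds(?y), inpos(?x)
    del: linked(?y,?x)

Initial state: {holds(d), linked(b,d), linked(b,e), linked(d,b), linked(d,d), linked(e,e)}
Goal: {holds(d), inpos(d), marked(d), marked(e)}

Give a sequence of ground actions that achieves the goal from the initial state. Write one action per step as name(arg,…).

1. push(d,d)  →  {linked(b,d), linked(b,e), linked(d,b), linked(d,d), linked(e,e), marked(d), near(d)}
2. grab(d,d)  →  {holds(d), inpos(d), linked(b,d), linked(b,e), linked(d,b), linked(e,e), marked(d), near(d)}
3. grab(e,b)  →  {holds(b), holds(d), inpos(d), inpos(e), linked(b,d), linked(d,b), linked(e,e), marked(d), near(d)}
4. step(e,e)  →  {holds(b), holds(d), inpos(d), inpos(e), linked(b,d), linked(d,b), marked(d), marked(e), near(d), near(e)}

push(d,d); grab(d,d); grab(e,b); step(e,e)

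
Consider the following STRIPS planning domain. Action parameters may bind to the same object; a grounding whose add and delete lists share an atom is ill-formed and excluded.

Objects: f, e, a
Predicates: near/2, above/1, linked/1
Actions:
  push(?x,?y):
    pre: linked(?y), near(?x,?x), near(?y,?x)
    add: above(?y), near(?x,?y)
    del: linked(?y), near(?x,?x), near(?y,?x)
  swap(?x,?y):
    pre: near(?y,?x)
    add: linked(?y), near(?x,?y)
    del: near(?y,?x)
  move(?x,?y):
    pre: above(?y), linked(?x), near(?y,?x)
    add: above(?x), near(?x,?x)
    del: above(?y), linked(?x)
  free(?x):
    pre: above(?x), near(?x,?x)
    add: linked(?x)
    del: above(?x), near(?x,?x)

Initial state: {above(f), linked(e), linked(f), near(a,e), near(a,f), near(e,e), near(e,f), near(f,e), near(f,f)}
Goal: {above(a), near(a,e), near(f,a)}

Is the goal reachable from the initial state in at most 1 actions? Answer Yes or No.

1. swap(f,a)  →  {above(f), linked(a), linked(e), linked(f), near(a,e), near(e,e), near(e,f), near(f,a), near(f,e), near(f,f)}
2. move(a,f)  →  {above(a), linked(e), linked(f), near(a,a), near(a,e), near(e,e), near(e,f), near(f,a), near(f,e), near(f,f)}
optimal plan length = 2; 2 > 1

No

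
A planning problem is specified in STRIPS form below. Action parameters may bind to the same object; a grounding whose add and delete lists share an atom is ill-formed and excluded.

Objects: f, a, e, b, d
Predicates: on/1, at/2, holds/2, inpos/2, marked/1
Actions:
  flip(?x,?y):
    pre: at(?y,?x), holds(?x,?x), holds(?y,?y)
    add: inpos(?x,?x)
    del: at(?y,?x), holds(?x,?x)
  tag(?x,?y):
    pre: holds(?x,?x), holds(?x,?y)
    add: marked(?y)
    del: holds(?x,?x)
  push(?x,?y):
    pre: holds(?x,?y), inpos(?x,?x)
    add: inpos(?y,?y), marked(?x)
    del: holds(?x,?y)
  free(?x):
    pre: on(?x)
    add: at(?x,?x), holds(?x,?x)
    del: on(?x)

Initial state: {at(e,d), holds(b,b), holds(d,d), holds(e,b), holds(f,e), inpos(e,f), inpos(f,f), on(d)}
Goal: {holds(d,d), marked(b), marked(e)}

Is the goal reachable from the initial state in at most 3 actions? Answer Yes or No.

Yes

1. tag(b,b)  →  {at(e,d), holds(d,d), holds(e,b), holds(f,e), inpos(e,f), inpos(f,f), marked(b), on(d)}
2. push(f,e)  →  {at(e,d), holds(d,d), holds(e,b), inpos(e,e), inpos(e,f), inpos(f,f), marked(b), marked(f), on(d)}
3. push(e,b)  →  {at(e,d), holds(d,d), inpos(b,b), inpos(e,e), inpos(e,f), inpos(f,f), marked(b), marked(e), marked(f), on(d)}
optimal plan length = 3; 3 ≤ 3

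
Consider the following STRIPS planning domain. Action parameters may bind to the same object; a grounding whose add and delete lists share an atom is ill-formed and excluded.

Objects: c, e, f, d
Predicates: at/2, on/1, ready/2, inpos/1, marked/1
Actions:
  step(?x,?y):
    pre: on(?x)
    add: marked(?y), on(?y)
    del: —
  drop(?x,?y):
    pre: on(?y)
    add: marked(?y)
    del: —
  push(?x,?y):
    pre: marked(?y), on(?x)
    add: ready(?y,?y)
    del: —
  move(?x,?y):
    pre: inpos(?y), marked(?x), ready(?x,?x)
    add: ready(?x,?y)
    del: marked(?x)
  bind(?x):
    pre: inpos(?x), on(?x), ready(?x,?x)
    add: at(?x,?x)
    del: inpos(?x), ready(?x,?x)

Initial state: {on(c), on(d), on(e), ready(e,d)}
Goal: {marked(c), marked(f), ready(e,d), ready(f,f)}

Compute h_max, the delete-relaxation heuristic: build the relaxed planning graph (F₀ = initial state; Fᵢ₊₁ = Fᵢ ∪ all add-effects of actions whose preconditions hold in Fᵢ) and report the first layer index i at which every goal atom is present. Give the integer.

2

F0 = init (4 atoms)
F1 = F0 ∪ {marked(c), marked(d), marked(e), marked(f), on(f)}  (9 atoms)
F2 = F1 ∪ {ready(c,c), ready(d,d), ready(e,e), ready(f,f)}  (13 atoms)
goal ⊆ F2  ⇒  h_max = 2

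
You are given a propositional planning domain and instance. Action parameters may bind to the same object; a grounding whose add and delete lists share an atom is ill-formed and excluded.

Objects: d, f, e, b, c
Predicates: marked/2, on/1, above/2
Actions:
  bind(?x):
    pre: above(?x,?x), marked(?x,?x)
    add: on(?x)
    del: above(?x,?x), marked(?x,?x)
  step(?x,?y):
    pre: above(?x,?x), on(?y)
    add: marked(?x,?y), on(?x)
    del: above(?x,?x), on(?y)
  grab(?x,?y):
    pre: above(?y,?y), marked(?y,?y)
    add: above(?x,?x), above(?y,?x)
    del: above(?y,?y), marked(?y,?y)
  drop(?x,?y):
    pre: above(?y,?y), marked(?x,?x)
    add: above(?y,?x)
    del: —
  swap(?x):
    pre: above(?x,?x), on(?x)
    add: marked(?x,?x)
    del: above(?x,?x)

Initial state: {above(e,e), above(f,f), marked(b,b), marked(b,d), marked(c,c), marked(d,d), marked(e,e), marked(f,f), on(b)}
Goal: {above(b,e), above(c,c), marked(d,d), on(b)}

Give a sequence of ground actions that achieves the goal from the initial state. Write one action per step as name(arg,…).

1. grab(b,f)  →  {above(b,b), above(e,e), above(f,b), marked(b,b), marked(b,d), marked(c,c), marked(d,d), marked(e,e), on(b)}
2. grab(e,b)  →  {above(b,e), above(e,e), above(f,b), marked(b,d), marked(c,c), marked(d,d), marked(e,e), on(b)}
3. grab(c,e)  →  {above(b,e), above(c,c), above(e,c), above(f,b), marked(b,d), marked(c,c), marked(d,d), on(b)}

grab(b,f); grab(e,b); grab(c,e)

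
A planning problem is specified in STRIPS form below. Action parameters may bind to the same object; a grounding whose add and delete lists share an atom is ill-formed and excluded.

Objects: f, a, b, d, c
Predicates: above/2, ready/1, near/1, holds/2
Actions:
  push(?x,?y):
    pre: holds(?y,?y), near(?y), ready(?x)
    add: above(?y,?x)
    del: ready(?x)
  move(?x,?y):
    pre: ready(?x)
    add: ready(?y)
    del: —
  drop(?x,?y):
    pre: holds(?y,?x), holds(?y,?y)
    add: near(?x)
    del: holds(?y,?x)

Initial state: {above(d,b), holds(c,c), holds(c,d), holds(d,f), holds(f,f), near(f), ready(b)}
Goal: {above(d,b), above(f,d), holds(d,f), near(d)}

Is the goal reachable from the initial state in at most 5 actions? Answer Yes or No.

Yes

1. move(b,d)  →  {above(d,b), holds(c,c), holds(c,d), holds(d,f), holds(f,f), near(f), ready(b), ready(d)}
2. push(d,f)  →  {above(d,b), above(f,d), holds(c,c), holds(c,d), holds(d,f), holds(f,f), near(f), ready(b)}
3. drop(d,c)  →  {above(d,b), above(f,d), holds(c,c), holds(d,f), holds(f,f), near(d), near(f), ready(b)}
optimal plan length = 3; 3 ≤ 5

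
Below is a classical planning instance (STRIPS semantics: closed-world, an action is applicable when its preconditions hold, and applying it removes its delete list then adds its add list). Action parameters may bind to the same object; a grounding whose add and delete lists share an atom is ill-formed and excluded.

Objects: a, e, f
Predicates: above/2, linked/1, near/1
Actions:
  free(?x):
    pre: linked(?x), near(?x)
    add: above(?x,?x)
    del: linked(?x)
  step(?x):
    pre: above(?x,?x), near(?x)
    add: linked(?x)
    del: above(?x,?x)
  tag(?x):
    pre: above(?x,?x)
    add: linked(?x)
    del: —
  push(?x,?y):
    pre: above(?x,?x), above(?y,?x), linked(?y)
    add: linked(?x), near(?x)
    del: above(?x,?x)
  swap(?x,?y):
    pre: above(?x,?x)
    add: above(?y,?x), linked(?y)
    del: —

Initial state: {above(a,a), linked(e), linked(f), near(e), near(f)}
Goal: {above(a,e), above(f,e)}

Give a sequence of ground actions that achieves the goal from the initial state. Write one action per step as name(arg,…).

1. free(e)  →  {above(a,a), above(e,e), linked(f), near(e), near(f)}
2. swap(e,a)  →  {above(a,a), above(a,e), above(e,e), linked(a), linked(f), near(e), near(f)}
3. swap(e,f)  →  {above(a,a), above(a,e), above(e,e), above(f,e), linked(a), linked(f), near(e), near(f)}

free(e); swap(e,a); swap(e,f)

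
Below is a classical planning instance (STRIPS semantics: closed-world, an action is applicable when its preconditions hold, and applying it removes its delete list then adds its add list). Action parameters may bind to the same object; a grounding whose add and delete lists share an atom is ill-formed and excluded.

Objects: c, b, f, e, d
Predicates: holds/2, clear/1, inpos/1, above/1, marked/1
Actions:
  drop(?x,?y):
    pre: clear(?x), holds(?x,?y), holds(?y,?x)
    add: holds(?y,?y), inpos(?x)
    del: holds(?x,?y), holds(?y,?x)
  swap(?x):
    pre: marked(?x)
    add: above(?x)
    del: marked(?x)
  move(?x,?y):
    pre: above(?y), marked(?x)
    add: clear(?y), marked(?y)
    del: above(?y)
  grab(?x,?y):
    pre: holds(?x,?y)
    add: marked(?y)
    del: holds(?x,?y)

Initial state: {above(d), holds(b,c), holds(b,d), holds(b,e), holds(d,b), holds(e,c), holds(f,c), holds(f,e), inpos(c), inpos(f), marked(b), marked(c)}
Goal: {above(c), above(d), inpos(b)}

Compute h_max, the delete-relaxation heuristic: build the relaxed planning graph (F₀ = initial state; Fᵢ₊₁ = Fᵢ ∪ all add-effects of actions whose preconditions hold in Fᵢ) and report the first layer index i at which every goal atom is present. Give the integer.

F0 = init (12 atoms)
F1 = F0 ∪ {above(b), above(c), clear(d), marked(d), marked(e)}  (17 atoms)
F2 = F1 ∪ {above(e), clear(b), clear(c), holds(b,b), inpos(d)}  (22 atoms)
F3 = F2 ∪ {clear(e), holds(d,d), inpos(b)}  (25 atoms)
goal ⊆ F3  ⇒  h_max = 3

3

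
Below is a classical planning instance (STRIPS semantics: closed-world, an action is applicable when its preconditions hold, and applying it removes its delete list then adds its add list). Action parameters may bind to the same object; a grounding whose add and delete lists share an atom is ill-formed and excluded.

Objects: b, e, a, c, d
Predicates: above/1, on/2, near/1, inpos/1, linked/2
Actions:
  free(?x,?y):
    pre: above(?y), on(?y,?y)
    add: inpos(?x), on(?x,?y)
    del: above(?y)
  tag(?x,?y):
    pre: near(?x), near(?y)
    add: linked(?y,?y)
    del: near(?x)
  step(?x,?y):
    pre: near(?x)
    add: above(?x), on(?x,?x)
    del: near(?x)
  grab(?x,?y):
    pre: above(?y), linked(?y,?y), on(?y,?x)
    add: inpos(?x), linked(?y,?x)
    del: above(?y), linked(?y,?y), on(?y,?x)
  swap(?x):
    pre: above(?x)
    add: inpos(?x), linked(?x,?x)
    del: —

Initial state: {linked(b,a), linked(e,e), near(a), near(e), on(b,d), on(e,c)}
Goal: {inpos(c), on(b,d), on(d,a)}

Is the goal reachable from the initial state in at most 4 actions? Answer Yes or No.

Yes

1. step(e,b)  →  {above(e), linked(b,a), linked(e,e), near(a), on(b,d), on(e,c), on(e,e)}
2. free(c,e)  →  {inpos(c), linked(b,a), linked(e,e), near(a), on(b,d), on(c,e), on(e,c), on(e,e)}
3. step(a,b)  →  {above(a), inpos(c), linked(b,a), linked(e,e), on(a,a), on(b,d), on(c,e), on(e,c), on(e,e)}
4. free(d,a)  →  {inpos(c), inpos(d), linked(b,a), linked(e,e), on(a,a), on(b,d), on(c,e), on(d,a), on(e,c), on(e,e)}
optimal plan length = 4; 4 ≤ 4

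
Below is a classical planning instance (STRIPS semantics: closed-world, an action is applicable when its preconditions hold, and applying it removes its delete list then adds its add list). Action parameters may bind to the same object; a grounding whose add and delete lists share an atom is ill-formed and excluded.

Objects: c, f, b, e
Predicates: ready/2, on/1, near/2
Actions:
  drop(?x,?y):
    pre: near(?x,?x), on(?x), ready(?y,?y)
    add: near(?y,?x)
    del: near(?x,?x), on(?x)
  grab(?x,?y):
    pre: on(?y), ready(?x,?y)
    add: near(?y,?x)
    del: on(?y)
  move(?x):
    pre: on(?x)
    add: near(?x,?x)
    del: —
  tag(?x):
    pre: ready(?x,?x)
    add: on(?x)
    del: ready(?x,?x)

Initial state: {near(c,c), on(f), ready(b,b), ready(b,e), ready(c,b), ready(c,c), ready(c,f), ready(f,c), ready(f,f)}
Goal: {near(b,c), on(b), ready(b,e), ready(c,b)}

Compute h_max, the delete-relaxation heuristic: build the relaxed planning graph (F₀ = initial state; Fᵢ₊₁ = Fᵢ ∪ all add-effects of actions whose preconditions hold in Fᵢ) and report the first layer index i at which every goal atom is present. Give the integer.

2

F0 = init (9 atoms)
F1 = F0 ∪ {near(f,c), near(f,f), on(b), on(c)}  (13 atoms)
F2 = F1 ∪ {near(b,b), near(b,c), near(b,f), near(c,f)}  (17 atoms)
goal ⊆ F2  ⇒  h_max = 2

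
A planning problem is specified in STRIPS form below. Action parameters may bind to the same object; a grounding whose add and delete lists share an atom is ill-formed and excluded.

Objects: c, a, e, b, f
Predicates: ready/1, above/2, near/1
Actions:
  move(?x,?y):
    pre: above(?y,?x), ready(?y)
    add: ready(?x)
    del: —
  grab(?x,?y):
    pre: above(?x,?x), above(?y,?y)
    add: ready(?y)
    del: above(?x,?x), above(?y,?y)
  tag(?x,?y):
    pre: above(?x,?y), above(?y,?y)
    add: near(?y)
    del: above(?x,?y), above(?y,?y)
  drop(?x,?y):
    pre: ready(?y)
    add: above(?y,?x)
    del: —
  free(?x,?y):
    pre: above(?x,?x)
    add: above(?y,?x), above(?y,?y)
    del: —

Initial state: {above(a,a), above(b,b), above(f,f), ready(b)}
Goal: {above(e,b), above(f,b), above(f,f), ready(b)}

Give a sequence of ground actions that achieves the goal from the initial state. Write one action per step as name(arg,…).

1. free(b,e)  →  {above(a,a), above(b,b), above(e,b), above(e,e), above(f,f), ready(b)}
2. free(b,f)  →  {above(a,a), above(b,b), above(e,b), above(e,e), above(f,b), above(f,f), ready(b)}

free(b,e); free(b,f)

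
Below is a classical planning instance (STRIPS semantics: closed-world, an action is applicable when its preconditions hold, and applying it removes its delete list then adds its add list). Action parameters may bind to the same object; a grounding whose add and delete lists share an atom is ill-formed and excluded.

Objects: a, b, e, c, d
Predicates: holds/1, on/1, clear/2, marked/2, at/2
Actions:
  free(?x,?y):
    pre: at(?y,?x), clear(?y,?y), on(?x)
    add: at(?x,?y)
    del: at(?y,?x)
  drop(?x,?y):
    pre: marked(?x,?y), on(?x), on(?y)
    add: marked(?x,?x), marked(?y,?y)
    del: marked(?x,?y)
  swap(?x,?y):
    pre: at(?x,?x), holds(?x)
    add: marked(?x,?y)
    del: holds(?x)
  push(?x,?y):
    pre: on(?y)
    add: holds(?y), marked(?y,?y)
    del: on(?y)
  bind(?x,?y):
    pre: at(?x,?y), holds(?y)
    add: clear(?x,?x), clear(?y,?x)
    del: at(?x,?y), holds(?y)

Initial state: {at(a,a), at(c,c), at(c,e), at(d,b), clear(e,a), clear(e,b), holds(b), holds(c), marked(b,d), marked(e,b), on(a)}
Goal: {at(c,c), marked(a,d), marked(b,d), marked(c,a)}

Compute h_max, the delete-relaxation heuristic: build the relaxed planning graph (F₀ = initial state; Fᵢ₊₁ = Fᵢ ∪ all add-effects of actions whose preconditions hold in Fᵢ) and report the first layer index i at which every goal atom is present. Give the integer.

2

F0 = init (11 atoms)
F1 = F0 ∪ {clear(b,d), clear(c,c), clear(d,d), holds(a), marked(a,a), marked(c,a), marked(c,b), marked(c,c), marked(c,d), marked(c,e)}  (21 atoms)
F2 = F1 ∪ {clear(a,a), marked(a,b), marked(a,c), marked(a,d), marked(a,e)}  (26 atoms)
goal ⊆ F2  ⇒  h_max = 2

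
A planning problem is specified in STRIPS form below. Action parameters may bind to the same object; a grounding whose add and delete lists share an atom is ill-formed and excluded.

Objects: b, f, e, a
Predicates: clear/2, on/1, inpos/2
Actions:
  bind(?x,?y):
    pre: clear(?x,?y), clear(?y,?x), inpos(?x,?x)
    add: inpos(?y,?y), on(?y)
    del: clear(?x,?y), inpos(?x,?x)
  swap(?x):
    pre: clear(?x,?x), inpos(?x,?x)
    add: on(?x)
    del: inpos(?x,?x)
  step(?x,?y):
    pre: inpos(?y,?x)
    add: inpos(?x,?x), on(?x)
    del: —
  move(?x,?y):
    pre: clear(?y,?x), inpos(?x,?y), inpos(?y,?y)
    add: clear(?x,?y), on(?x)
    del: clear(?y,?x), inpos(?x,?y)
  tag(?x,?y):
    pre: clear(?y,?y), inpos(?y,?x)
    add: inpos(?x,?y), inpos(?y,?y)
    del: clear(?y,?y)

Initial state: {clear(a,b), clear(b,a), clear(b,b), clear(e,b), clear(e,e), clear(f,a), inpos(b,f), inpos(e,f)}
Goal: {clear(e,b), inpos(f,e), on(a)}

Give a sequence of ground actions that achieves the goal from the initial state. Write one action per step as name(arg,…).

1. tag(f,b)  →  {clear(a,b), clear(b,a), clear(e,b), clear(e,e), clear(f,a), inpos(b,b), inpos(b,f), inpos(e,f), inpos(f,b)}
2. bind(b,a)  →  {clear(a,b), clear(e,b), clear(e,e), clear(f,a), inpos(a,a), inpos(b,f), inpos(e,f), inpos(f,b), on(a)}
3. tag(f,e)  →  {clear(a,b), clear(e,b), clear(f,a), inpos(a,a), inpos(b,f), inpos(e,e), inpos(e,f), inpos(f,b), inpos(f,e), on(a)}

tag(f,b); bind(b,a); tag(f,e)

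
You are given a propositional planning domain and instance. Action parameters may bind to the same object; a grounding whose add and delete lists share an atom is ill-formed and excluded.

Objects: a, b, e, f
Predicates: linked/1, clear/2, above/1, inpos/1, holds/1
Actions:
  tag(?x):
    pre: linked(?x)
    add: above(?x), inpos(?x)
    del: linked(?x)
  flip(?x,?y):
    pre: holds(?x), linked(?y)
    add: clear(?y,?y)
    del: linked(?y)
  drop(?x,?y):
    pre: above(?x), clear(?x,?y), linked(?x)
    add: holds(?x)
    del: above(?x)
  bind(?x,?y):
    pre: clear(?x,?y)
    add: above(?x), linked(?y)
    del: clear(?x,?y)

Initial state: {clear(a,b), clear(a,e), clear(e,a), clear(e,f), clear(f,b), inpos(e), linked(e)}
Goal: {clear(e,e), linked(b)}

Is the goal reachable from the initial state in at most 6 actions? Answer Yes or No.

1. bind(a,b)  →  {above(a), clear(a,e), clear(e,a), clear(e,f), clear(f,b), inpos(e), linked(b), linked(e)}
2. bind(e,a)  →  {above(a), above(e), clear(a,e), clear(e,f), clear(f,b), inpos(e), linked(a), linked(b), linked(e)}
3. drop(a,e)  →  {above(e), clear(a,e), clear(e,f), clear(f,b), holds(a), inpos(e), linked(a), linked(b), linked(e)}
4. flip(a,e)  →  {above(e), clear(a,e), clear(e,e), clear(e,f), clear(f,b), holds(a), inpos(e), linked(a), linked(b)}
optimal plan length = 4; 4 ≤ 6

Yes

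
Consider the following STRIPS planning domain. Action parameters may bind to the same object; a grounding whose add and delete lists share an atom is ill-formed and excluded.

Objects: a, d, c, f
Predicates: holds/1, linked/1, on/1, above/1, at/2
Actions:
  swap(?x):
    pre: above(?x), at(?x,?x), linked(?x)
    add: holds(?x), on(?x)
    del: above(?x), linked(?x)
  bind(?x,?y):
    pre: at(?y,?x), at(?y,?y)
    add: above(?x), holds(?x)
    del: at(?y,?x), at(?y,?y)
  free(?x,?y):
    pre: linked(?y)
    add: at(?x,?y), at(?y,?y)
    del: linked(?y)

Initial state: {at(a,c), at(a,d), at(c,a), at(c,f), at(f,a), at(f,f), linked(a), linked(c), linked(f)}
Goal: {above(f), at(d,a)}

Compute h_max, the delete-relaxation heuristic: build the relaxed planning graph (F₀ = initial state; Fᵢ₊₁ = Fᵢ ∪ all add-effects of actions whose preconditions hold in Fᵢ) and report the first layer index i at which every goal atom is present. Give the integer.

1

F0 = init (9 atoms)
F1 = F0 ∪ {above(a), above(f), at(a,a), at(a,f), at(c,c), at(d,a), at(d,c), at(d,f), at(f,c), holds(a), holds(f)}  (20 atoms)
goal ⊆ F1  ⇒  h_max = 1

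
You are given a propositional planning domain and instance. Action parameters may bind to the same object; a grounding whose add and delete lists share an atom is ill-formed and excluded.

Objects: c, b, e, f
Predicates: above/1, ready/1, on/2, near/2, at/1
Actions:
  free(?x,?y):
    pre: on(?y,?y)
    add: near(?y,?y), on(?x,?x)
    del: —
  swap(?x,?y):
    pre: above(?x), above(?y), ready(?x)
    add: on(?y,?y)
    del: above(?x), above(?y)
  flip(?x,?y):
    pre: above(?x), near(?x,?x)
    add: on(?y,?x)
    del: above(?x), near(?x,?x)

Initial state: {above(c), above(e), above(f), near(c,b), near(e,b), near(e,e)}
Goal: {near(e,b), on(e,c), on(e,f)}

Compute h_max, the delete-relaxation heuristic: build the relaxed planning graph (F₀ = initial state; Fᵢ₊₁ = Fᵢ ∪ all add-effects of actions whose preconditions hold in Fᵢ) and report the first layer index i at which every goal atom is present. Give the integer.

4

F0 = init (6 atoms)
F1 = F0 ∪ {on(b,e), on(c,e), on(e,e), on(f,e)}  (10 atoms)
F2 = F1 ∪ {on(b,b), on(c,c), on(f,f)}  (13 atoms)
F3 = F2 ∪ {near(b,b), near(c,c), near(f,f)}  (16 atoms)
F4 = F3 ∪ {on(b,c), on(b,f), on(c,f), on(e,c), on(e,f), on(f,c)}  (22 atoms)
goal ⊆ F4  ⇒  h_max = 4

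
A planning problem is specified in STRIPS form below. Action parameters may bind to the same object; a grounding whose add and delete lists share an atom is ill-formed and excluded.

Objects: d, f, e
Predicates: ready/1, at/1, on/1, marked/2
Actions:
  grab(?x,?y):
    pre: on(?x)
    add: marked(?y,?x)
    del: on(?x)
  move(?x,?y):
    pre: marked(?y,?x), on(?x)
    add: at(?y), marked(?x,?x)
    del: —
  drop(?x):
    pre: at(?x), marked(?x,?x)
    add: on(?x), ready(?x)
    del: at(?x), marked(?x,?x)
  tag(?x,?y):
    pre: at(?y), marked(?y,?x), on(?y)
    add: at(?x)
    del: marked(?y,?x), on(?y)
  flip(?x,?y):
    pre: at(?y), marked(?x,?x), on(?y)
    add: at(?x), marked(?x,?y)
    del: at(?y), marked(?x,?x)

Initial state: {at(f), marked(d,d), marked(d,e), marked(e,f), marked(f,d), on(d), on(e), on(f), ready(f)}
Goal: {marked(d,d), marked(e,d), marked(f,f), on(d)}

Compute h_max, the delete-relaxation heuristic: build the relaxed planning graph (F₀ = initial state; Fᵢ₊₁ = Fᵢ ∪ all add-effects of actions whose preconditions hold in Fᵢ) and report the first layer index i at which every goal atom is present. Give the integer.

1

F0 = init (9 atoms)
F1 = F0 ∪ {at(d), at(e), marked(d,f), marked(e,d), marked(e,e), marked(f,e), marked(f,f)}  (16 atoms)
goal ⊆ F1  ⇒  h_max = 1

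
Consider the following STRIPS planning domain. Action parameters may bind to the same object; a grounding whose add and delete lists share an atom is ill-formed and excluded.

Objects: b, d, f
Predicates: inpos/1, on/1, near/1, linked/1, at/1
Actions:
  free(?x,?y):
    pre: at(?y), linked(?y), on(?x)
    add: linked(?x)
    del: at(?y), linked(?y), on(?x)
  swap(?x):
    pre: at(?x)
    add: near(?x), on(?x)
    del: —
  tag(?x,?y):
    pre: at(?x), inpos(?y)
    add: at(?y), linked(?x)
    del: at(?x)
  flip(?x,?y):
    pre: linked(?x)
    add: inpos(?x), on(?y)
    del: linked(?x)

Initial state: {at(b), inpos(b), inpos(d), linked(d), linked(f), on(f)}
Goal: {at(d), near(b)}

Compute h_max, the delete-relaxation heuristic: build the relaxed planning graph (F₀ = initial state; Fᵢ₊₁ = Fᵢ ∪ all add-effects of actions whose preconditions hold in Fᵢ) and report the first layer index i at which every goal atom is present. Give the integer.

1

F0 = init (6 atoms)
F1 = F0 ∪ {at(d), inpos(f), linked(b), near(b), on(b), on(d)}  (12 atoms)
goal ⊆ F1  ⇒  h_max = 1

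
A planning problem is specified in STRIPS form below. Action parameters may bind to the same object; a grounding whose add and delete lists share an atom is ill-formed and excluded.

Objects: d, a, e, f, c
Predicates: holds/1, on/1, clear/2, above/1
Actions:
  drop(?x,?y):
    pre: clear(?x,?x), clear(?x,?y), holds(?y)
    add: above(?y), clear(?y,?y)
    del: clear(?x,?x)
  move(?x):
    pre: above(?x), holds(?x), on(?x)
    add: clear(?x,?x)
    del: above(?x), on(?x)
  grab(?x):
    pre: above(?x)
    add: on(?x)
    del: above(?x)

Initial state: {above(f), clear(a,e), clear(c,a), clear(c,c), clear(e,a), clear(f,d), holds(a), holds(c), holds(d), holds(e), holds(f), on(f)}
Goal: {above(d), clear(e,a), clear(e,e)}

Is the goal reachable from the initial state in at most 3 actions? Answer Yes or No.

1. drop(c,a)  →  {above(a), above(f), clear(a,a), clear(a,e), clear(c,a), clear(e,a), clear(f,d), holds(a), holds(c), holds(d), holds(e), holds(f), on(f)}
2. drop(a,e)  →  {above(a), above(e), above(f), clear(a,e), clear(c,a), clear(e,a), clear(e,e), clear(f,d), holds(a), holds(c), holds(d), holds(e), holds(f), on(f)}
3. move(f)  →  {above(a), above(e), clear(a,e), clear(c,a), clear(e,a), clear(e,e), clear(f,d), clear(f,f), holds(a), holds(c), holds(d), holds(e), holds(f)}
4. drop(f,d)  →  {above(a), above(d), above(e), clear(a,e), clear(c,a), clear(d,d), clear(e,a), clear(e,e), clear(f,d), holds(a), holds(c), holds(d), holds(e), holds(f)}
optimal plan length = 4; 4 > 3

No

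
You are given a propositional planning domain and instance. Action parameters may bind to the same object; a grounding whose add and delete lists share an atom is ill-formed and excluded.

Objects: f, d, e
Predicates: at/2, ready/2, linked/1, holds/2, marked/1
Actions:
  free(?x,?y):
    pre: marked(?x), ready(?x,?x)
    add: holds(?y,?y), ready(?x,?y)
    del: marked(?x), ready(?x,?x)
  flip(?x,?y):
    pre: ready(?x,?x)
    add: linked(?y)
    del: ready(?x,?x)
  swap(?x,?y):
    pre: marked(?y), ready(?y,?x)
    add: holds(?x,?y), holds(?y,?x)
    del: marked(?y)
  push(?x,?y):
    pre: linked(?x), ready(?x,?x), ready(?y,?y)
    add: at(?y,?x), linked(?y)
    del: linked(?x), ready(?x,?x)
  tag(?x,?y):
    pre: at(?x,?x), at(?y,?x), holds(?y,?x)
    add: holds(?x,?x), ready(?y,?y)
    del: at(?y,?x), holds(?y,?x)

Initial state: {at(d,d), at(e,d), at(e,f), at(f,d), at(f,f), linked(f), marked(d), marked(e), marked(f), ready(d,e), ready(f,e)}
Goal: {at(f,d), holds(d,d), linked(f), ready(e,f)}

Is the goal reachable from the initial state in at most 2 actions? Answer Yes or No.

No

1. swap(e,d)  →  {at(d,d), at(e,d), at(e,f), at(f,d), at(f,f), holds(d,e), holds(e,d), linked(f), marked(e), marked(f), ready(d,e), ready(f,e)}
2. tag(d,e)  →  {at(d,d), at(e,f), at(f,d), at(f,f), holds(d,d), holds(d,e), linked(f), marked(e), marked(f), ready(d,e), ready(e,e), ready(f,e)}
3. free(e,f)  →  {at(d,d), at(e,f), at(f,d), at(f,f), holds(d,d), holds(d,e), holds(f,f), linked(f), marked(f), ready(d,e), ready(e,f), ready(f,e)}
optimal plan length = 3; 3 > 2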